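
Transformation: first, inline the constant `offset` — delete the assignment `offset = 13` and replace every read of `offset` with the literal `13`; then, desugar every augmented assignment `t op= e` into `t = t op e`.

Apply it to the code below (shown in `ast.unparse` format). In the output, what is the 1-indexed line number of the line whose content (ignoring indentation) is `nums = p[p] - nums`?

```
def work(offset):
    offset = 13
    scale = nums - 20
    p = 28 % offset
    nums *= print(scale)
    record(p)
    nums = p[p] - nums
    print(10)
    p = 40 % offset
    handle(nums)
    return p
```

Transformed code:
def work(offset):
    scale = nums - 20
    p = 28 % 13
    nums = nums * print(scale)
    record(p)
    nums = p[p] - nums
    print(10)
    p = 40 % 13
    handle(nums)
    return p

6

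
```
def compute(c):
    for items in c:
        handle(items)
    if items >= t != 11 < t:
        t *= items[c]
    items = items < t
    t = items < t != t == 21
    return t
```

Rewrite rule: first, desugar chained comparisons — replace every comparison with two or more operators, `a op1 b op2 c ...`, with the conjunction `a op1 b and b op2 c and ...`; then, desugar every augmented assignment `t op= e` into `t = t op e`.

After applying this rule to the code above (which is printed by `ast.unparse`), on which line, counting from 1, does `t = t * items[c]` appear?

5

Transformed code:
def compute(c):
    for items in c:
        handle(items)
    if items >= t and t != 11 and (11 < t):
        t = t * items[c]
    items = items < t
    t = items < t and t != t and (t == 21)
    return t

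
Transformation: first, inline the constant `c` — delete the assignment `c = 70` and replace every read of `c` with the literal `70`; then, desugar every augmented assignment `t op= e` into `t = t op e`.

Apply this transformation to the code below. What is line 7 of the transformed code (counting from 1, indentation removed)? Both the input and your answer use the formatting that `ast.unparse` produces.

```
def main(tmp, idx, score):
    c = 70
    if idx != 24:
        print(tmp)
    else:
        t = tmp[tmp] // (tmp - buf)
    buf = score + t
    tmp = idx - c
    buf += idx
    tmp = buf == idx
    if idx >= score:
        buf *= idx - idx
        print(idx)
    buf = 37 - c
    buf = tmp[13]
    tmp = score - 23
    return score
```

tmp = idx - 70

Transformed code:
def main(tmp, idx, score):
    if idx != 24:
        print(tmp)
    else:
        t = tmp[tmp] // (tmp - buf)
    buf = score + t
    tmp = idx - 70
    buf = buf + idx
    tmp = buf == idx
    if idx >= score:
        buf = buf * (idx - idx)
        print(idx)
    buf = 37 - 70
    buf = tmp[13]
    tmp = score - 23
    return score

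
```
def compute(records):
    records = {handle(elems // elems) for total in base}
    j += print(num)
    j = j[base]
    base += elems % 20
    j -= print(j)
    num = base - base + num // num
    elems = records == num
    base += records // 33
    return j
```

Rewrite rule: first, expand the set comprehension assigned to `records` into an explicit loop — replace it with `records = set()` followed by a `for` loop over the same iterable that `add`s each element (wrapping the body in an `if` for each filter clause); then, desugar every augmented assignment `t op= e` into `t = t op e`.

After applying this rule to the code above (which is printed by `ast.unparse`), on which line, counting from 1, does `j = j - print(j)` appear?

8

Transformed code:
def compute(records):
    records = set()
    for total in base:
        records.add(handle(elems // elems))
    j = j + print(num)
    j = j[base]
    base = base + elems % 20
    j = j - print(j)
    num = base - base + num // num
    elems = records == num
    base = base + records // 33
    return j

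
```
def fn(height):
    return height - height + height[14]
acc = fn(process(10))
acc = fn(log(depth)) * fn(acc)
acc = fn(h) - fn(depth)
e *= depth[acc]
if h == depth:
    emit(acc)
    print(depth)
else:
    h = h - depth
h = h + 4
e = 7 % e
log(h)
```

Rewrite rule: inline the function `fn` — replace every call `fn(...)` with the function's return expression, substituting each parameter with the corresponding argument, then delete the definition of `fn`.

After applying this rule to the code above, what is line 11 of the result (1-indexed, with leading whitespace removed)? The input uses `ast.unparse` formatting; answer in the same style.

e = 7 % e

Transformed code:
acc = process(10) - process(10) + process(10)[14]
acc = (log(depth) - log(depth) + log(depth)[14]) * (acc - acc + acc[14])
acc = h - h + h[14] - (depth - depth + depth[14])
e *= depth[acc]
if h == depth:
    emit(acc)
    print(depth)
else:
    h = h - depth
h = h + 4
e = 7 % e
log(h)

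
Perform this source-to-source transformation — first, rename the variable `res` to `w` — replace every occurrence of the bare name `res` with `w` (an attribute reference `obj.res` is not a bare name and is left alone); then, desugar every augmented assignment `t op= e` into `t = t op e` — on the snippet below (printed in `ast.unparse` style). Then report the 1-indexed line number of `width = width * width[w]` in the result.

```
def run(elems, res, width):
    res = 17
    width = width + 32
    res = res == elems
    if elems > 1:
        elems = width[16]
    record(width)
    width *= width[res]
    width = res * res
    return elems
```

Transformed code:
def run(elems, w, width):
    w = 17
    width = width + 32
    w = w == elems
    if elems > 1:
        elems = width[16]
    record(width)
    width = width * width[w]
    width = w * w
    return elems

8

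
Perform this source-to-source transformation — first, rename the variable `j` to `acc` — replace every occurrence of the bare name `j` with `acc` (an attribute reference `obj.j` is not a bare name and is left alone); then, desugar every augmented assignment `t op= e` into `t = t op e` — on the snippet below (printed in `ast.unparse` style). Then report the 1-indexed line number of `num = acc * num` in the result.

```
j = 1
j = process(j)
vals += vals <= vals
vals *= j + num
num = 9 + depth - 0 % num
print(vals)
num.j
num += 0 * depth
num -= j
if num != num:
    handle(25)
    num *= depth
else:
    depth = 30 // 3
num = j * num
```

15

Transformed code:
acc = 1
acc = process(acc)
vals = vals + (vals <= vals)
vals = vals * (acc + num)
num = 9 + depth - 0 % num
print(vals)
num.j
num = num + 0 * depth
num = num - acc
if num != num:
    handle(25)
    num = num * depth
else:
    depth = 30 // 3
num = acc * num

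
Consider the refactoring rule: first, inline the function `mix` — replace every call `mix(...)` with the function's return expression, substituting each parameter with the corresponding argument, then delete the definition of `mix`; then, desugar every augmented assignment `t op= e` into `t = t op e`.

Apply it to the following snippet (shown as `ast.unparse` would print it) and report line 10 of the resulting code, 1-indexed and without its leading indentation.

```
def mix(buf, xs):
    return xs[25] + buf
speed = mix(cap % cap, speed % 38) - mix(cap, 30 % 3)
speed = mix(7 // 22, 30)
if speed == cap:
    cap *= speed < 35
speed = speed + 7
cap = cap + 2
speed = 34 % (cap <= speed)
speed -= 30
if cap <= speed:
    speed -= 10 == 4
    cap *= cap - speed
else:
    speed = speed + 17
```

speed = speed - (10 == 4)

Transformed code:
speed = (speed % 38)[25] + cap % cap - ((30 % 3)[25] + cap)
speed = 30[25] + 7 // 22
if speed == cap:
    cap = cap * (speed < 35)
speed = speed + 7
cap = cap + 2
speed = 34 % (cap <= speed)
speed = speed - 30
if cap <= speed:
    speed = speed - (10 == 4)
    cap = cap * (cap - speed)
else:
    speed = speed + 17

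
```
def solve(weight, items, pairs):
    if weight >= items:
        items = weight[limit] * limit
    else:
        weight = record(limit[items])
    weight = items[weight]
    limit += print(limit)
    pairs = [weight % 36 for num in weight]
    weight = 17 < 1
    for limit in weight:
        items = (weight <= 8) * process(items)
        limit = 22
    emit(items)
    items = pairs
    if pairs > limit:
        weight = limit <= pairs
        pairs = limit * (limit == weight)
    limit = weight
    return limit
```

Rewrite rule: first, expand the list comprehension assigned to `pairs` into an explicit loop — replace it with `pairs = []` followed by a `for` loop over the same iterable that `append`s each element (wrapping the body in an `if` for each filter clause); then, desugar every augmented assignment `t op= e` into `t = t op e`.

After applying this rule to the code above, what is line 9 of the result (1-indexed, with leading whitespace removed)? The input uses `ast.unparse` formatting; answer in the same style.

Transformed code:
def solve(weight, items, pairs):
    if weight >= items:
        items = weight[limit] * limit
    else:
        weight = record(limit[items])
    weight = items[weight]
    limit = limit + print(limit)
    pairs = []
    for num in weight:
        pairs.append(weight % 36)
    weight = 17 < 1
    for limit in weight:
        items = (weight <= 8) * process(items)
        limit = 22
    emit(items)
    items = pairs
    if pairs > limit:
        weight = limit <= pairs
        pairs = limit * (limit == weight)
    limit = weight
    return limit

for num in weight:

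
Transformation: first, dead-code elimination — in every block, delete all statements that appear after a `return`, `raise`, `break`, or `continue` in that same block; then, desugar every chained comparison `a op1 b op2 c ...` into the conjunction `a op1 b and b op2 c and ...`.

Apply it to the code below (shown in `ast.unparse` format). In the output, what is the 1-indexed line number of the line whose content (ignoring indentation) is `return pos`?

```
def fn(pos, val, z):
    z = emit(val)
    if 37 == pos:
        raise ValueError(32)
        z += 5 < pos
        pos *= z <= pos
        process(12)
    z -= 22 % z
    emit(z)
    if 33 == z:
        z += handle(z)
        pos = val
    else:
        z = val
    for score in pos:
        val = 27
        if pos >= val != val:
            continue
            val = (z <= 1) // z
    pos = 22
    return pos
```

17

Transformed code:
def fn(pos, val, z):
    z = emit(val)
    if 37 == pos:
        raise ValueError(32)
    z -= 22 % z
    emit(z)
    if 33 == z:
        z += handle(z)
        pos = val
    else:
        z = val
    for score in pos:
        val = 27
        if pos >= val and val != val:
            continue
    pos = 22
    return pos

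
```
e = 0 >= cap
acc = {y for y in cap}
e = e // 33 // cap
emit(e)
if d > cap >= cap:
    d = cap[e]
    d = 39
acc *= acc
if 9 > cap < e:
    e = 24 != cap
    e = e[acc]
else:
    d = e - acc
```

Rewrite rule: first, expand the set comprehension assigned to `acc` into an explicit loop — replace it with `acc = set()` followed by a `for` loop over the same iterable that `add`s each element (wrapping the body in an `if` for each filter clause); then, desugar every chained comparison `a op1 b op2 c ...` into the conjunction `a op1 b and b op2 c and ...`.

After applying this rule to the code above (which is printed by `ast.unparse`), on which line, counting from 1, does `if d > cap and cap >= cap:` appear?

7

Transformed code:
e = 0 >= cap
acc = set()
for y in cap:
    acc.add(y)
e = e // 33 // cap
emit(e)
if d > cap and cap >= cap:
    d = cap[e]
    d = 39
acc *= acc
if 9 > cap and cap < e:
    e = 24 != cap
    e = e[acc]
else:
    d = e - acc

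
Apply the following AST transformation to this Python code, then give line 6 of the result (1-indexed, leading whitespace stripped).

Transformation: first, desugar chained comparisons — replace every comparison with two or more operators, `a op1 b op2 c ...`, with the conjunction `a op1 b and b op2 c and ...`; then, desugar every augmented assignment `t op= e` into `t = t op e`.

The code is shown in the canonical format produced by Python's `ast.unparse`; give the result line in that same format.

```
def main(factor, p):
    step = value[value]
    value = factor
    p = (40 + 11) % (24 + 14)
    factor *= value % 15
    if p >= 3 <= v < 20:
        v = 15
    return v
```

if p >= 3 and 3 <= v and (v < 20):

Transformed code:
def main(factor, p):
    step = value[value]
    value = factor
    p = (40 + 11) % (24 + 14)
    factor = factor * (value % 15)
    if p >= 3 and 3 <= v and (v < 20):
        v = 15
    return v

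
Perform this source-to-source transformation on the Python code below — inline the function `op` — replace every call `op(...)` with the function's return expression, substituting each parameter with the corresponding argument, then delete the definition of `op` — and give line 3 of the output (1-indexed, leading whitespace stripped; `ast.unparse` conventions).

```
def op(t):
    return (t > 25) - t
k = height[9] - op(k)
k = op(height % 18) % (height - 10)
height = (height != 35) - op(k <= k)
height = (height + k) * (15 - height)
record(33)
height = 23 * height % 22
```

height = (height != 35) - (((k <= k) > 25) - (k <= k))

Transformed code:
k = height[9] - ((k > 25) - k)
k = ((height % 18 > 25) - height % 18) % (height - 10)
height = (height != 35) - (((k <= k) > 25) - (k <= k))
height = (height + k) * (15 - height)
record(33)
height = 23 * height % 22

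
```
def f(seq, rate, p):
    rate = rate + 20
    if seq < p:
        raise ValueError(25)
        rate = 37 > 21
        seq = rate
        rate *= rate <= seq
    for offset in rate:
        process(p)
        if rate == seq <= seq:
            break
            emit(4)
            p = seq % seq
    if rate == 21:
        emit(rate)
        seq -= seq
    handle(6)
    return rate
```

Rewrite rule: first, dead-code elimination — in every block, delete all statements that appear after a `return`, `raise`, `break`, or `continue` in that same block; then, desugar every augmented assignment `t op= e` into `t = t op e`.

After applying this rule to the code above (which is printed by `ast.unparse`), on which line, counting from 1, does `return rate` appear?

13

Transformed code:
def f(seq, rate, p):
    rate = rate + 20
    if seq < p:
        raise ValueError(25)
    for offset in rate:
        process(p)
        if rate == seq <= seq:
            break
    if rate == 21:
        emit(rate)
        seq = seq - seq
    handle(6)
    return rate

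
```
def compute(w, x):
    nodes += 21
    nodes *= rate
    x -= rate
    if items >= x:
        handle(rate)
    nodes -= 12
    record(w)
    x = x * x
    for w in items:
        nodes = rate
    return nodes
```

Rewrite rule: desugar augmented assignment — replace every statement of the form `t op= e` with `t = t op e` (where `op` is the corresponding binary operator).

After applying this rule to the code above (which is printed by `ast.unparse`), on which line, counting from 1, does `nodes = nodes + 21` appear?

Transformed code:
def compute(w, x):
    nodes = nodes + 21
    nodes = nodes * rate
    x = x - rate
    if items >= x:
        handle(rate)
    nodes = nodes - 12
    record(w)
    x = x * x
    for w in items:
        nodes = rate
    return nodes

2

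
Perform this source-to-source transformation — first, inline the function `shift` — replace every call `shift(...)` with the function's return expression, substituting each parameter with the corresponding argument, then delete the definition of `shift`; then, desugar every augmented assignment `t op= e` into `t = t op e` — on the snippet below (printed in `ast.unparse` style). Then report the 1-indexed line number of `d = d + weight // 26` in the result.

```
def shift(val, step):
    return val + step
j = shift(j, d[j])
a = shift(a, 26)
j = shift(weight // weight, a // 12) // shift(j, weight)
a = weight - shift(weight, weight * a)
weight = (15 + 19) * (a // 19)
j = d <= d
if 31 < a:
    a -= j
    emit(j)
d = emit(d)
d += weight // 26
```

11

Transformed code:
j = j + d[j]
a = a + 26
j = (weight // weight + a // 12) // (j + weight)
a = weight - (weight + weight * a)
weight = (15 + 19) * (a // 19)
j = d <= d
if 31 < a:
    a = a - j
    emit(j)
d = emit(d)
d = d + weight // 26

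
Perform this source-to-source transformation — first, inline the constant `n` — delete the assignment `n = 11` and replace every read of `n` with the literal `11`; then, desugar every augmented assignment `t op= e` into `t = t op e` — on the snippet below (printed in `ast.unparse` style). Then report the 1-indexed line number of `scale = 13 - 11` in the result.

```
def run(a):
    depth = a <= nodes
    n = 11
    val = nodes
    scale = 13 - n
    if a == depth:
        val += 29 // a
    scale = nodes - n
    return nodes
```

Transformed code:
def run(a):
    depth = a <= nodes
    val = nodes
    scale = 13 - 11
    if a == depth:
        val = val + 29 // a
    scale = nodes - 11
    return nodes

4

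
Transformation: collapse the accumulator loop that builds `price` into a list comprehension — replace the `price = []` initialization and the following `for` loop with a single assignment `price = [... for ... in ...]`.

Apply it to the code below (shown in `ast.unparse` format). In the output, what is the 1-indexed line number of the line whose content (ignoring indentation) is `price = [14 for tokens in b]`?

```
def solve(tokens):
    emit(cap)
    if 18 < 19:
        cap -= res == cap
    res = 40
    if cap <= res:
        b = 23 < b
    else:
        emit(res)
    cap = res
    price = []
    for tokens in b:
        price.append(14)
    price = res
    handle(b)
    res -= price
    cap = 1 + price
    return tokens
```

11

Transformed code:
def solve(tokens):
    emit(cap)
    if 18 < 19:
        cap -= res == cap
    res = 40
    if cap <= res:
        b = 23 < b
    else:
        emit(res)
    cap = res
    price = [14 for tokens in b]
    price = res
    handle(b)
    res -= price
    cap = 1 + price
    return tokens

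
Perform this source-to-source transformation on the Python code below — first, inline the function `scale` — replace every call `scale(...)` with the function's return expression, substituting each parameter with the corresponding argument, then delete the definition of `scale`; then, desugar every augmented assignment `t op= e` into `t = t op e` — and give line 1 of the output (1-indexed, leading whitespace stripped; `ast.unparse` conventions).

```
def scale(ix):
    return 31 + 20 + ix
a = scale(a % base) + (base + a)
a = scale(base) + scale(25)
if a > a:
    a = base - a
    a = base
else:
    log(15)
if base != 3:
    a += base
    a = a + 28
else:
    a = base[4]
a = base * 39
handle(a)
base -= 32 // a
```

Transformed code:
a = 31 + 20 + a % base + (base + a)
a = 31 + 20 + base + (31 + 20 + 25)
if a > a:
    a = base - a
    a = base
else:
    log(15)
if base != 3:
    a = a + base
    a = a + 28
else:
    a = base[4]
a = base * 39
handle(a)
base = base - 32 // a

a = 31 + 20 + a % base + (base + a)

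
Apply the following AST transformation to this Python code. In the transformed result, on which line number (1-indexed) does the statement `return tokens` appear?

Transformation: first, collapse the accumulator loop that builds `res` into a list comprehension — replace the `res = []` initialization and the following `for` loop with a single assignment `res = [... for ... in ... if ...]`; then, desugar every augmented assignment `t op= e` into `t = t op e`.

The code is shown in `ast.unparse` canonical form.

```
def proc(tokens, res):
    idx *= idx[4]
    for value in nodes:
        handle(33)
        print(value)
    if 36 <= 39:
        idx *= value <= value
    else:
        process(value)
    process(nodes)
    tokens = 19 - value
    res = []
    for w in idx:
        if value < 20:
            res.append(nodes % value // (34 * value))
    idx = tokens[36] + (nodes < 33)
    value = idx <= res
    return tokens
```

Transformed code:
def proc(tokens, res):
    idx = idx * idx[4]
    for value in nodes:
        handle(33)
        print(value)
    if 36 <= 39:
        idx = idx * (value <= value)
    else:
        process(value)
    process(nodes)
    tokens = 19 - value
    res = [nodes % value // (34 * value) for w in idx if value < 20]
    idx = tokens[36] + (nodes < 33)
    value = idx <= res
    return tokens

15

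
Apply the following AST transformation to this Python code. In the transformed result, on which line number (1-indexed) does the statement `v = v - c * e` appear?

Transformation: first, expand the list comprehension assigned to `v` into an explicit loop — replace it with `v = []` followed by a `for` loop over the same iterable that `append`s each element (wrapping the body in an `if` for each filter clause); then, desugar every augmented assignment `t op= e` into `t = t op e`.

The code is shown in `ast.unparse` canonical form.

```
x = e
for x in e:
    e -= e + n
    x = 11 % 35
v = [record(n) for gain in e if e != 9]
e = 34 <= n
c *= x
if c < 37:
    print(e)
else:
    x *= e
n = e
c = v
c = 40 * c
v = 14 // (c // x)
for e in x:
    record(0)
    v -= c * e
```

Transformed code:
x = e
for x in e:
    e = e - (e + n)
    x = 11 % 35
v = []
for gain in e:
    if e != 9:
        v.append(record(n))
e = 34 <= n
c = c * x
if c < 37:
    print(e)
else:
    x = x * e
n = e
c = v
c = 40 * c
v = 14 // (c // x)
for e in x:
    record(0)
    v = v - c * e

21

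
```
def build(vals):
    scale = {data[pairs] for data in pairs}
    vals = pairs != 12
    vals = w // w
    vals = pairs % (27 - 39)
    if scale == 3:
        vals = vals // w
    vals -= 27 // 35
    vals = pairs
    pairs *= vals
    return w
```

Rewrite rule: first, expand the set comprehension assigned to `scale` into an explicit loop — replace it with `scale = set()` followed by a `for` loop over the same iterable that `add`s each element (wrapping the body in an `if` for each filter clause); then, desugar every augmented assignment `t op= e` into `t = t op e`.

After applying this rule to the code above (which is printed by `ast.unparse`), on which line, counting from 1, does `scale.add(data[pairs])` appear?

4

Transformed code:
def build(vals):
    scale = set()
    for data in pairs:
        scale.add(data[pairs])
    vals = pairs != 12
    vals = w // w
    vals = pairs % (27 - 39)
    if scale == 3:
        vals = vals // w
    vals = vals - 27 // 35
    vals = pairs
    pairs = pairs * vals
    return w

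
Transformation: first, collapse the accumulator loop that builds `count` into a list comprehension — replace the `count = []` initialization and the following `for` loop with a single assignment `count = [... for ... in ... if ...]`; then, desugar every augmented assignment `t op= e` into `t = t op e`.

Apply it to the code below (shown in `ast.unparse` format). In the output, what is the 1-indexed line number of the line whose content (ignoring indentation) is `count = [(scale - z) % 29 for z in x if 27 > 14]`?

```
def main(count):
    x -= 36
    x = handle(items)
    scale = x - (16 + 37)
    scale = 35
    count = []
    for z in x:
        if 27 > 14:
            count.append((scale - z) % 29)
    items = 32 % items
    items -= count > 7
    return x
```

Transformed code:
def main(count):
    x = x - 36
    x = handle(items)
    scale = x - (16 + 37)
    scale = 35
    count = [(scale - z) % 29 for z in x if 27 > 14]
    items = 32 % items
    items = items - (count > 7)
    return x

6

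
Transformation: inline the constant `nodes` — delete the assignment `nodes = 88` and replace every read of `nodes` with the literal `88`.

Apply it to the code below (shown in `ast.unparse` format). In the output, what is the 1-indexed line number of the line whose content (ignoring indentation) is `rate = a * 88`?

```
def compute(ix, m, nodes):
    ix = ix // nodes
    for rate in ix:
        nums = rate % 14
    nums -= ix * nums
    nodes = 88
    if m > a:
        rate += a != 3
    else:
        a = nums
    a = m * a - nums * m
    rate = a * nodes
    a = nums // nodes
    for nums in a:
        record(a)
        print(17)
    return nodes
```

11

Transformed code:
def compute(ix, m, nodes):
    ix = ix // 88
    for rate in ix:
        nums = rate % 14
    nums -= ix * nums
    if m > a:
        rate += a != 3
    else:
        a = nums
    a = m * a - nums * m
    rate = a * 88
    a = nums // 88
    for nums in a:
        record(a)
        print(17)
    return 88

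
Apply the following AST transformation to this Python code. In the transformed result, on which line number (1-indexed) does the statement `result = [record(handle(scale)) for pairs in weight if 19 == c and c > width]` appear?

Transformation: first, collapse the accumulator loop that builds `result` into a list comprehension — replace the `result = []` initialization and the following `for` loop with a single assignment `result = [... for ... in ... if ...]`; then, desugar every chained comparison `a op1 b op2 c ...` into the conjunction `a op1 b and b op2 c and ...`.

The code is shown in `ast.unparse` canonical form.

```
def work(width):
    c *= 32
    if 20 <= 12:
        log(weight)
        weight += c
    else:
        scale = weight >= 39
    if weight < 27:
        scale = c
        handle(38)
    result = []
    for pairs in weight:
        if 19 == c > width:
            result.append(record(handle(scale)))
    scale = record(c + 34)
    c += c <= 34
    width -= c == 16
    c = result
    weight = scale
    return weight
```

Transformed code:
def work(width):
    c *= 32
    if 20 <= 12:
        log(weight)
        weight += c
    else:
        scale = weight >= 39
    if weight < 27:
        scale = c
        handle(38)
    result = [record(handle(scale)) for pairs in weight if 19 == c and c > width]
    scale = record(c + 34)
    c += c <= 34
    width -= c == 16
    c = result
    weight = scale
    return weight

11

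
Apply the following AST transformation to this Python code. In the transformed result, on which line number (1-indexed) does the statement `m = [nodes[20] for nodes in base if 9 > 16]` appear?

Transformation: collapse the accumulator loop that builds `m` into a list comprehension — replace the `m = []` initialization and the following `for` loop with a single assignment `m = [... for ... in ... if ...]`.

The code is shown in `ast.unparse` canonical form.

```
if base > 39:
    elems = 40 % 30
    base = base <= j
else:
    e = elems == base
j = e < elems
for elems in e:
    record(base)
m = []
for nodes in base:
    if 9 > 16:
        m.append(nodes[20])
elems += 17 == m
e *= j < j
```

9

Transformed code:
if base > 39:
    elems = 40 % 30
    base = base <= j
else:
    e = elems == base
j = e < elems
for elems in e:
    record(base)
m = [nodes[20] for nodes in base if 9 > 16]
elems += 17 == m
e *= j < j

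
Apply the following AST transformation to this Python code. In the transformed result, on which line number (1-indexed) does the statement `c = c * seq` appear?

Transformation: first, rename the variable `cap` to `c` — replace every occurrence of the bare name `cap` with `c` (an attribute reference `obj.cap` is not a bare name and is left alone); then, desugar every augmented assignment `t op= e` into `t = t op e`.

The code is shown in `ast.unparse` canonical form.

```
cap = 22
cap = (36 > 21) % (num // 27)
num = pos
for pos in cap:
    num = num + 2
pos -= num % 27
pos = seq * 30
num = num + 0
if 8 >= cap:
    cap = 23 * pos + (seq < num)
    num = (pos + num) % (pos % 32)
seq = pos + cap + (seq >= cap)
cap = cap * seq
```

Transformed code:
c = 22
c = (36 > 21) % (num // 27)
num = pos
for pos in c:
    num = num + 2
pos = pos - num % 27
pos = seq * 30
num = num + 0
if 8 >= c:
    c = 23 * pos + (seq < num)
    num = (pos + num) % (pos % 32)
seq = pos + c + (seq >= c)
c = c * seq

13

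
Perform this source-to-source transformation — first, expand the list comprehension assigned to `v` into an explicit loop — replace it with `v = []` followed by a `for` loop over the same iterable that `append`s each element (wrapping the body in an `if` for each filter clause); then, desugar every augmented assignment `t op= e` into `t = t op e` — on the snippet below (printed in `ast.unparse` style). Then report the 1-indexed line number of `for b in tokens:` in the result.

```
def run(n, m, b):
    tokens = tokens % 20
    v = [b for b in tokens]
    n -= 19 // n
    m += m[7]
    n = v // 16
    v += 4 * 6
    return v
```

4

Transformed code:
def run(n, m, b):
    tokens = tokens % 20
    v = []
    for b in tokens:
        v.append(b)
    n = n - 19 // n
    m = m + m[7]
    n = v // 16
    v = v + 4 * 6
    return v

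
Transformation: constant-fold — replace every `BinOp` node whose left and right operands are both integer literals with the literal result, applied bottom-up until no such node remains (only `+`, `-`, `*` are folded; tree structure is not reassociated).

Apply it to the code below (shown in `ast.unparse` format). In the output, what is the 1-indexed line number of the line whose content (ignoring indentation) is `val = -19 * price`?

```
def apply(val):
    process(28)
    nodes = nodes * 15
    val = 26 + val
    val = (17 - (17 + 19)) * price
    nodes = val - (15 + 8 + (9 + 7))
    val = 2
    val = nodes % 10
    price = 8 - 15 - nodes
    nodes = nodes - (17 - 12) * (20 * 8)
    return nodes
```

5

Transformed code:
def apply(val):
    process(28)
    nodes = nodes * 15
    val = 26 + val
    val = -19 * price
    nodes = val - 39
    val = 2
    val = nodes % 10
    price = -7 - nodes
    nodes = nodes - 800
    return nodes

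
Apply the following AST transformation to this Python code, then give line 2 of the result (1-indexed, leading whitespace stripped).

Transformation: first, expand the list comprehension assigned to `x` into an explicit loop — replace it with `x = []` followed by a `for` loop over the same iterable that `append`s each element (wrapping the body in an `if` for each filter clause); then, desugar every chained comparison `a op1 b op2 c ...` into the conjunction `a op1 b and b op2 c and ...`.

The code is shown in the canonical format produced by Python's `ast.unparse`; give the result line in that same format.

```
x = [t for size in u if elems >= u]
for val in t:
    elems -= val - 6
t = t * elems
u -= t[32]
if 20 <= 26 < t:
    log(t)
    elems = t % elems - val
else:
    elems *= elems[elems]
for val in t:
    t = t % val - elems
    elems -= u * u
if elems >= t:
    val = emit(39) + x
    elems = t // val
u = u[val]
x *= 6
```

Transformed code:
x = []
for size in u:
    if elems >= u:
        x.append(t)
for val in t:
    elems -= val - 6
t = t * elems
u -= t[32]
if 20 <= 26 and 26 < t:
    log(t)
    elems = t % elems - val
else:
    elems *= elems[elems]
for val in t:
    t = t % val - elems
    elems -= u * u
if elems >= t:
    val = emit(39) + x
    elems = t // val
u = u[val]
x *= 6

for size in u:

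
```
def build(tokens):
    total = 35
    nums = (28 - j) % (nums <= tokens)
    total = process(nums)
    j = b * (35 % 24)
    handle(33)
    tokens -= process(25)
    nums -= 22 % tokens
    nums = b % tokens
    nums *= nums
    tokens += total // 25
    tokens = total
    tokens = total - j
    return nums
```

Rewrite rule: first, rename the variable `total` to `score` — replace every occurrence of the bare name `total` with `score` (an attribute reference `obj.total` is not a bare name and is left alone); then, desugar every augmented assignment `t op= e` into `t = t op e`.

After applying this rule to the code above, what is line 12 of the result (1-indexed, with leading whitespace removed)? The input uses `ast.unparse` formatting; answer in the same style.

Transformed code:
def build(tokens):
    score = 35
    nums = (28 - j) % (nums <= tokens)
    score = process(nums)
    j = b * (35 % 24)
    handle(33)
    tokens = tokens - process(25)
    nums = nums - 22 % tokens
    nums = b % tokens
    nums = nums * nums
    tokens = tokens + score // 25
    tokens = score
    tokens = score - j
    return nums

tokens = score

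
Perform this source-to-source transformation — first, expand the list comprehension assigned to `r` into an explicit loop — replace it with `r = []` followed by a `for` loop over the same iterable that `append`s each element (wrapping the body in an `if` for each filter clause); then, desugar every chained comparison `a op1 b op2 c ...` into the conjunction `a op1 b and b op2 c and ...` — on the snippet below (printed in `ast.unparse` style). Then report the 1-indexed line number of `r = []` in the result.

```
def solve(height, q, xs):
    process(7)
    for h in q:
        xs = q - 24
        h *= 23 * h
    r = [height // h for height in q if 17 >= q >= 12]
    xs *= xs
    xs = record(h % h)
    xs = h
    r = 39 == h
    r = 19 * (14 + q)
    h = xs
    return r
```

Transformed code:
def solve(height, q, xs):
    process(7)
    for h in q:
        xs = q - 24
        h *= 23 * h
    r = []
    for height in q:
        if 17 >= q and q >= 12:
            r.append(height // h)
    xs *= xs
    xs = record(h % h)
    xs = h
    r = 39 == h
    r = 19 * (14 + q)
    h = xs
    return r

6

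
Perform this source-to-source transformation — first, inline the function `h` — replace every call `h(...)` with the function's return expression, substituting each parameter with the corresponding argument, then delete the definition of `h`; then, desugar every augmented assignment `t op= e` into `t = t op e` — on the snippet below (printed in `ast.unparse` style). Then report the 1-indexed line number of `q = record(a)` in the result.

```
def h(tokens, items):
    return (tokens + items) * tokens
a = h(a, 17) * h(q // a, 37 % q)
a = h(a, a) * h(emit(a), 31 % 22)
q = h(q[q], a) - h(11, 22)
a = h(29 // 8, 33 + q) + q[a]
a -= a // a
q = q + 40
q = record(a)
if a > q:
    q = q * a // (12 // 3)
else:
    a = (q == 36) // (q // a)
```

7

Transformed code:
a = (a + 17) * a * ((q // a + 37 % q) * (q // a))
a = (a + a) * a * ((emit(a) + 31 % 22) * emit(a))
q = (q[q] + a) * q[q] - (11 + 22) * 11
a = (29 // 8 + (33 + q)) * (29 // 8) + q[a]
a = a - a // a
q = q + 40
q = record(a)
if a > q:
    q = q * a // (12 // 3)
else:
    a = (q == 36) // (q // a)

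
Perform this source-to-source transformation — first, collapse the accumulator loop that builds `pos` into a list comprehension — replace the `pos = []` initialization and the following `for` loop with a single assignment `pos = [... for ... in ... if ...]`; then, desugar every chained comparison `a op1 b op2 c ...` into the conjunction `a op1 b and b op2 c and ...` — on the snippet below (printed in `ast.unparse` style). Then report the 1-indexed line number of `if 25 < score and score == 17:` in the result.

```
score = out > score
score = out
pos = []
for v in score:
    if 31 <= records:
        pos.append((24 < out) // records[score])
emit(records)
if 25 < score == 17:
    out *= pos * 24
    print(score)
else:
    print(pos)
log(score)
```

Transformed code:
score = out > score
score = out
pos = [(24 < out) // records[score] for v in score if 31 <= records]
emit(records)
if 25 < score and score == 17:
    out *= pos * 24
    print(score)
else:
    print(pos)
log(score)

5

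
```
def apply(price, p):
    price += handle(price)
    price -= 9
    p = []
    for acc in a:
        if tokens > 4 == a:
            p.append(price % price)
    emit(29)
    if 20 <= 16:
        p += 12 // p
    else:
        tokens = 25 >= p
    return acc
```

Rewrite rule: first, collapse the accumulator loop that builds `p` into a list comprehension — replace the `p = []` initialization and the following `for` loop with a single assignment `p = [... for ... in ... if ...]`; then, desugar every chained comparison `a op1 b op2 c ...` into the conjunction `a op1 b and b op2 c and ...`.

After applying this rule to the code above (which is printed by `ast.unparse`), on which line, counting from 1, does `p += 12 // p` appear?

7

Transformed code:
def apply(price, p):
    price += handle(price)
    price -= 9
    p = [price % price for acc in a if tokens > 4 and 4 == a]
    emit(29)
    if 20 <= 16:
        p += 12 // p
    else:
        tokens = 25 >= p
    return acc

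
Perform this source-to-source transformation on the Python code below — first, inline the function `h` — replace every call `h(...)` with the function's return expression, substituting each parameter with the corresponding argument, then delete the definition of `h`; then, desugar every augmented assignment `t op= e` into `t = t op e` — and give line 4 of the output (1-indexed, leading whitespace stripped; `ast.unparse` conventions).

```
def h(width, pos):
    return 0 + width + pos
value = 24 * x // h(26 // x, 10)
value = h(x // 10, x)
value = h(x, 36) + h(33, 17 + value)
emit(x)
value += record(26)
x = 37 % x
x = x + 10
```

Transformed code:
value = 24 * x // (0 + 26 // x + 10)
value = 0 + x // 10 + x
value = 0 + x + 36 + (0 + 33 + (17 + value))
emit(x)
value = value + record(26)
x = 37 % x
x = x + 10

emit(x)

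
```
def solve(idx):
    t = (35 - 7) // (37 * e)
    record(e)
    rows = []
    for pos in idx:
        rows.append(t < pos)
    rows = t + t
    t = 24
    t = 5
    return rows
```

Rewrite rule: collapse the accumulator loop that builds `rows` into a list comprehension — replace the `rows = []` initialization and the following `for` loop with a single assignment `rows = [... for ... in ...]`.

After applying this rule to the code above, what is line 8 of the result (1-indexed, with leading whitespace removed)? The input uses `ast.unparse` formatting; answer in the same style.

return rows

Transformed code:
def solve(idx):
    t = (35 - 7) // (37 * e)
    record(e)
    rows = [t < pos for pos in idx]
    rows = t + t
    t = 24
    t = 5
    return rows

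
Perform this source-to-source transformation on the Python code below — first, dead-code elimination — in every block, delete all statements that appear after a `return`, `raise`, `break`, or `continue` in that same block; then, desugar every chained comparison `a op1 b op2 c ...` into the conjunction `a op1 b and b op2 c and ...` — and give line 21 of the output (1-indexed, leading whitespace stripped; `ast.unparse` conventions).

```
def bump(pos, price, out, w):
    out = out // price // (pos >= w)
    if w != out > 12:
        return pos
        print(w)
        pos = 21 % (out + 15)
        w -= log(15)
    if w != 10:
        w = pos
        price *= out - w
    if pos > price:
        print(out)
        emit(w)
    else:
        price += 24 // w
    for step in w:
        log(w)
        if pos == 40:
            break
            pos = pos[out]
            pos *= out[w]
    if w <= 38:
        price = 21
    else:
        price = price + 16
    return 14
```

return 14

Transformed code:
def bump(pos, price, out, w):
    out = out // price // (pos >= w)
    if w != out and out > 12:
        return pos
    if w != 10:
        w = pos
        price *= out - w
    if pos > price:
        print(out)
        emit(w)
    else:
        price += 24 // w
    for step in w:
        log(w)
        if pos == 40:
            break
    if w <= 38:
        price = 21
    else:
        price = price + 16
    return 14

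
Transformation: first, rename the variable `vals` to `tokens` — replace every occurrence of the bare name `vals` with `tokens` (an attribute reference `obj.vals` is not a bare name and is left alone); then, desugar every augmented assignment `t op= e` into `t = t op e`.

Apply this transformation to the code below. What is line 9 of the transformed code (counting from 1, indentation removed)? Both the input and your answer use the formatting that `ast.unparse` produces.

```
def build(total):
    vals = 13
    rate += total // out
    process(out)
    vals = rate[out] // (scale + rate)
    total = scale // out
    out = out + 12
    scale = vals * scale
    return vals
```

return tokens

Transformed code:
def build(total):
    tokens = 13
    rate = rate + total // out
    process(out)
    tokens = rate[out] // (scale + rate)
    total = scale // out
    out = out + 12
    scale = tokens * scale
    return tokens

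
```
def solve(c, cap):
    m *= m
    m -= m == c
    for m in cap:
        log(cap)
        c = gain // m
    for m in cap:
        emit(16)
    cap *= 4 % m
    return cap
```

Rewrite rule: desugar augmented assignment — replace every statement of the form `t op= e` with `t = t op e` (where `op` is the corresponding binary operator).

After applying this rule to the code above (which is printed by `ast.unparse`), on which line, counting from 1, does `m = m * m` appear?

Transformed code:
def solve(c, cap):
    m = m * m
    m = m - (m == c)
    for m in cap:
        log(cap)
        c = gain // m
    for m in cap:
        emit(16)
    cap = cap * (4 % m)
    return cap

2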